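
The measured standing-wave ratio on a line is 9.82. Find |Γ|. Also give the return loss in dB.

|Γ| ≈ 0.815; return loss ≈ 1.78 dB

|Γ| = (S − 1)/(S + 1) = (9.82 − 1)/(9.82 + 1) = 8.82/10.8
RL = −20·log₁₀|Γ| = −20·log₁₀(0.815)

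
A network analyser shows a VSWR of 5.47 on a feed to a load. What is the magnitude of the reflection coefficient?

|Γ| = (S − 1)/(S + 1) = (5.47 − 1)/(5.47 + 1) = 4.47/6.47

|Γ| ≈ 0.691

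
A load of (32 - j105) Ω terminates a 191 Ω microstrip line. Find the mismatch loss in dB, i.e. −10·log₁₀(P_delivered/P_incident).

Γ = (-159 − j105)/(223 − j105), |Γ| = 0.773
|Γ|² = 0.598, so P_del/P_inc = 1 − |Γ|² = 0.402
ML = −10·log₁₀(1 − |Γ|²)

mismatch loss ≈ 3.95 dB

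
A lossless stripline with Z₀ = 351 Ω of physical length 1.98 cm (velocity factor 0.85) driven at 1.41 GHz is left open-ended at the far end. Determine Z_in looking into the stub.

λ = v/f = 0.85·c / 1.41 GHz = 0.181 m
βl = 2π·l/λ = 2π × 0.109 = 39.4°
tan(βl) = 0.822
For an open-ended stub, Z_in = −jZ_0·cot(βl) = −jZ_0/tan(βl)

Z_in ≈ −j427 Ω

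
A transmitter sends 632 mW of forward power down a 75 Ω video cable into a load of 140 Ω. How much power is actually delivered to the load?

Γ = (140 − 75)/(140 + 75) = 0.302
|Γ|² = 0.0914
P_refl = |Γ|²·P_inc = 57.8 mW, P_del = (1 − |Γ|²)·P_inc = 574 mW

P_delivered ≈ 574 mW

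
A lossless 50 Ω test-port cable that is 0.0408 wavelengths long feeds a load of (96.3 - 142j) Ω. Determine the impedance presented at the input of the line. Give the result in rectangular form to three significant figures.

βl = 2π × 0.0408 = 14.7°
tan(βl) = tan(14.7°) = 0.262
Z_in = Z_0·(Z_L + jZ_0·tanβl)/(Z_0 + jZ_L·tanβl)
     = 50·(96.3 − j129)/(87.2 + j25.2)

Z_in ≈ 31.2 − j82.9 Ω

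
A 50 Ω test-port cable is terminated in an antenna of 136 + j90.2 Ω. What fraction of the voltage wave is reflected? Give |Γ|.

Γ = (Z_L − Z_0)/(Z_L + Z_0) = (86 + j90.2)/(186 + j90.2)
|Γ| = 125/207

|Γ| ≈ 0.603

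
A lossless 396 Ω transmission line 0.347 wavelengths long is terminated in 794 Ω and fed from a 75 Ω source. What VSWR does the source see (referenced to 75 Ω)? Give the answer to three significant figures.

VSWR ≈ 5.34

βl = 2π × 0.347 = 125°
tan(βl) = -1.43
Z_in = Z_0·(Z_L + jZ_0·tanβl)/(Z_0 + jZ_L·tanβl) = 262 + j185 Ω
Γ_s = (Z_in − Z_s)/(Z_in + Z_s) = (187 + j185)/(337 + j185), |Γ_s| = 0.684
VSWR = (1 + |Γ_s|)/(1 − |Γ_s|)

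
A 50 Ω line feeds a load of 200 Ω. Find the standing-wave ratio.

Γ = (200 − 50)/(200 + 50) = 0.6
VSWR = (1 + 0.6)/(1 − 0.6)

VSWR ≈ 4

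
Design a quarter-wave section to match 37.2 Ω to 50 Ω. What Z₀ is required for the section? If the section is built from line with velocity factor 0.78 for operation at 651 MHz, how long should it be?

Z_qwt ≈ 43.1 Ω; length ≈ 8.99 cm

Z_qwt = √(Z_0·R_L) = √(50 × 37.2) = √1860
λ = 0.78·c/f = 0.359 m, so l = λ/4 = 0.0899 m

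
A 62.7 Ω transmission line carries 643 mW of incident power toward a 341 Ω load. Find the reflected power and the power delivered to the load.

P_reflected ≈ 306 mW; P_delivered ≈ 337 mW

Γ = (341 − 62.7)/(341 + 62.7) = 0.689
|Γ|² = 0.475
P_refl = |Γ|²·P_inc = 306 mW, P_del = (1 − |Γ|²)·P_inc = 337 mW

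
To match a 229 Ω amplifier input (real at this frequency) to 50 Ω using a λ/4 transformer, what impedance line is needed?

Z_qwt = √(Z_0·R_L) = √(50 × 229) = √11450

Z_qwt ≈ 107 Ω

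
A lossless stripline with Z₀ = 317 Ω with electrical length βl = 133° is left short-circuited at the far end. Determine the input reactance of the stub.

tan(βl) = -1.07
For a short-circuited stub, Z_in = jZ_0·tan(βl)

X_in ≈ -340 Ω (capacitive)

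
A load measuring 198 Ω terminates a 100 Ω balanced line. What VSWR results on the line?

Γ = (198 − 100)/(198 + 100) = 0.329
VSWR = (1 + 0.329)/(1 − 0.329)

VSWR ≈ 1.98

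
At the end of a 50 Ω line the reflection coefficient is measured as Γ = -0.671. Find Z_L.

Z_L = Z_0·(1 + Γ)/(1 − Γ) = 50·(0.329)/(1.67)

Z_L ≈ 9.84 Ω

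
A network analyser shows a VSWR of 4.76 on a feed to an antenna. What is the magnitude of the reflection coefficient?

|Γ| ≈ 0.653

|Γ| = (S − 1)/(S + 1) = (4.76 − 1)/(4.76 + 1) = 3.76/5.76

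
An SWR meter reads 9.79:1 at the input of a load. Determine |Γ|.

|Γ| = (S − 1)/(S + 1) = (9.79 − 1)/(9.79 + 1) = 8.79/10.8

|Γ| ≈ 0.815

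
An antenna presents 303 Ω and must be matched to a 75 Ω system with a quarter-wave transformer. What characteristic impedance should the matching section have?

Z_qwt = √(Z_0·R_L) = √(75 × 303) = √22720

Z_qwt ≈ 151 Ω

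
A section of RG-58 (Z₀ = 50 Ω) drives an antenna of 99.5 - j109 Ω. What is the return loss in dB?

RL ≈ 3.78 dB

Γ = (49.5 − j109)/(149.5 − j109), |Γ| = 0.647
RL = −20·log₁₀|Γ| = −20·log₁₀(0.647)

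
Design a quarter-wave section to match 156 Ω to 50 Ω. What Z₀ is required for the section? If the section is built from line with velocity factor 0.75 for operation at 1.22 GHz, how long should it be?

Z_qwt = √(Z_0·R_L) = √(50 × 156) = √7800
λ = 0.75·c/f = 0.184 m, so l = λ/4 = 0.0461 m

Z_qwt ≈ 88.3 Ω; length ≈ 4.61 cm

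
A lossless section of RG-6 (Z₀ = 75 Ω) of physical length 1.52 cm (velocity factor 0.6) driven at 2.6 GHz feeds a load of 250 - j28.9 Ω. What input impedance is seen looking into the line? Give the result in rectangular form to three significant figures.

λ = v/f = 0.6·c / 2.6 GHz = 0.0692 m
βl = 2π·l/λ = 2π × 0.22 = 79°
tan(βl) = tan(79°) = 5.16
Z_in = Z_0·(Z_L + jZ_0·tanβl)/(Z_0 + jZ_L·tanβl)
     = 75·(250 + j358)/(224 + j1290)

Z_in ≈ 22.7 − j10.6 Ω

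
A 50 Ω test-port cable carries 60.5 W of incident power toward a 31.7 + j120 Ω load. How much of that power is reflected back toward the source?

P_reflected ≈ 42.3 W

|Γ| = |(-18.3 + j120)/(81.7 + j120)| = 0.836
|Γ|² = 0.699
P_refl = |Γ|²·P_inc = 42.3 W, P_del = (1 − |Γ|²)·P_inc = 18.2 W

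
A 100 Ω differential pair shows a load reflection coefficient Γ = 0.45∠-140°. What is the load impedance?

Z_L ≈ 42.2 − j30.6 Ω

Z_L = Z_0·(1 + Γ)/(1 − Γ) = 100·(0.655 − j0.289)/(1.34 + j0.289)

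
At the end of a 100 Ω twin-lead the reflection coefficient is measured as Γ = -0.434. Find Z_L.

Z_L = Z_0·(1 + Γ)/(1 − Γ) = 100·(0.566)/(1.43)

Z_L ≈ 39.5 Ω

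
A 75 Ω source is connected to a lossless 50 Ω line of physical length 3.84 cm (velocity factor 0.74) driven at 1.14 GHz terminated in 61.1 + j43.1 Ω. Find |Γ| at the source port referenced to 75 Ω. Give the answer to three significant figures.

|Γ| ≈ 0.416

λ = v/f = 0.74·c / 1.14 GHz = 0.195 m
βl = 2π·l/λ = 2π × 0.197 = 71°
tan(βl) = 2.9
Z_in = Z_0·(Z_L + jZ_0·tanβl)/(Z_0 + jZ_L·tanβl) = 38.8 − j33.7 Ω
Γ_s = (Z_in − Z_s)/(Z_in + Z_s) = (-36.2 − j33.7)/(114 − j33.7), |Γ_s| = 0.416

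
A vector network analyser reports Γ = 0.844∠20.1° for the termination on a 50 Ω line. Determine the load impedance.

Z_L = Z_0·(1 + Γ)/(1 − Γ) = 50·(1.79 + j0.29)/(0.207 − j0.29)

Z_L ≈ 113 + j228 Ω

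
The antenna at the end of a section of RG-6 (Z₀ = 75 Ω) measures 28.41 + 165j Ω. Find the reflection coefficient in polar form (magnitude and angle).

Γ = (Z_L − Z_0)/(Z_L + Z_0) = (-46.59 + j165)/(103.4 + j165)
|Γ| = 171/195 = 0.88

Γ ≈ 0.88 ∠ 47.8°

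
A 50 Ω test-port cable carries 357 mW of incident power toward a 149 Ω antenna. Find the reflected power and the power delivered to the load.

Γ = (149 − 50)/(149 + 50) = 0.497
|Γ|² = 0.247
P_refl = |Γ|²·P_inc = 88.4 mW, P_del = (1 − |Γ|²)·P_inc = 269 mW

P_reflected ≈ 88.4 mW; P_delivered ≈ 269 mW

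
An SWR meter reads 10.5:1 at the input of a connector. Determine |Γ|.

|Γ| ≈ 0.826

|Γ| = (S − 1)/(S + 1) = (10.5 − 1)/(10.5 + 1) = 9.5/11.5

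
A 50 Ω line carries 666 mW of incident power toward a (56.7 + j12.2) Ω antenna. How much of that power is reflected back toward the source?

|Γ| = |(6.7 + j12.2)/(106.7 + j12.2)| = 0.13
|Γ|² = 0.0168
P_refl = |Γ|²·P_inc = 11.2 mW, P_del = (1 − |Γ|²)·P_inc = 655 mW

P_reflected ≈ 11.2 mW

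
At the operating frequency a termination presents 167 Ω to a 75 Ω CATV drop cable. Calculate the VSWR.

VSWR ≈ 2.23

For a purely resistive load, VSWR = R_L/Z_0 or Z_0/R_L (whichever > 1) = 167/75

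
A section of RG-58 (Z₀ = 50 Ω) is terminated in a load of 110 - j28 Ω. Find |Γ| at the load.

Γ = (Z_L − Z_0)/(Z_L + Z_0) = (60 − j28)/(160 − j28)
|Γ| = 66.2/162

|Γ| ≈ 0.408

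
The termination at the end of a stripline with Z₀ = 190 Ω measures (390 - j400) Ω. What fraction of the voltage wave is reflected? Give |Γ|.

Γ = (Z_L − Z_0)/(Z_L + Z_0) = (200 − j400)/(580 − j400)
|Γ| = 447/705

|Γ| ≈ 0.635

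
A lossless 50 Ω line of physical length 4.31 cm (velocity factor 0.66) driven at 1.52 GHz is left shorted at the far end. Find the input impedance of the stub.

λ = v/f = 0.66·c / 1.52 GHz = 0.13 m
βl = 2π·l/λ = 2π × 0.331 = 119°
tan(βl) = -1.8
For a shorted stub, Z_in = jZ_0·tan(βl)

Z_in ≈ −j89.8 Ω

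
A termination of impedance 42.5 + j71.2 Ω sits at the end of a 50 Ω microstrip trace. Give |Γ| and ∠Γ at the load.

Γ = (Z_L − Z_0)/(Z_L + Z_0) = (-7.5 + j71.2)/(92.5 + j71.2)
|Γ| = 71.6/117 = 0.613

Γ ≈ 0.613 ∠ 58.4°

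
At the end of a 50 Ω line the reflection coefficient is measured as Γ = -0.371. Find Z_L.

Z_L ≈ 22.9 Ω

Z_L = Z_0·(1 + Γ)/(1 − Γ) = 50·(0.629)/(1.37)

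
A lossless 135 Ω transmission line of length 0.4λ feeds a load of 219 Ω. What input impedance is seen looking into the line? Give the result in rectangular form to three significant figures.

βl = 2π × 0.4 = 144°
tan(βl) = tan(144°) = -0.727
Z_in = Z_0·(Z_L + jZ_0·tanβl)/(Z_0 + jZ_L·tanβl)
     = 135·(219 − j98.1)/(135 − j159)

Z_in ≈ 140 + j67 Ω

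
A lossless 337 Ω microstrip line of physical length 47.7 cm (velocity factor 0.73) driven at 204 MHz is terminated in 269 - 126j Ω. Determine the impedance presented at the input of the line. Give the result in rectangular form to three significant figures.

λ = v/f = 0.73·c / 204 MHz = 1.07 m
βl = 2π·l/λ = 2π × 0.444 = 160°
tan(βl) = tan(160°) = -0.365
Z_in = Z_0·(Z_L + jZ_0·tanβl)/(Z_0 + jZ_L·tanβl)
     = 337·(269 − j249)/(291 − j98.1)

Z_in ≈ 367 − j165 Ω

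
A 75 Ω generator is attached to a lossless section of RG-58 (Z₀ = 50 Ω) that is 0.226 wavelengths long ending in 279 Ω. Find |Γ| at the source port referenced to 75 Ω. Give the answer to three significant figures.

βl = 2π × 0.226 = 81.4°
tan(βl) = 6.58
Z_in = Z_0·(Z_L + jZ_0·tanβl)/(Z_0 + jZ_L·tanβl) = 9.16 − j7.35 Ω
Γ_s = (Z_in − Z_s)/(Z_in + Z_s) = (-65.8 − j7.35)/(84.2 − j7.35), |Γ_s| = 0.784

|Γ| ≈ 0.784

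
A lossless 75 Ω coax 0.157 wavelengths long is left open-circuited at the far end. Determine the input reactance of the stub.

βl = 2π × 0.157 = 56.5°
tan(βl) = 1.51
For an open-circuited stub, Z_in = −jZ_0·cot(βl) = −jZ_0/tan(βl)

X_in ≈ -49.6 Ω (capacitive)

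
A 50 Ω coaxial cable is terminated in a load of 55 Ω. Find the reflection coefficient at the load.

Γ = (Z_L − Z_0)/(Z_L + Z_0) = (55 − 50)/(55 + 50) = 5/105

Γ = 0.0476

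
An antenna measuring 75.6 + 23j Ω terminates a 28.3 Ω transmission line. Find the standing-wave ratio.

VSWR ≈ 2.95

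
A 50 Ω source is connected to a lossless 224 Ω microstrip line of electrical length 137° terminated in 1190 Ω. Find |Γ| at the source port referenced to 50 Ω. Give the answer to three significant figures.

tan(βl) = -0.933
Z_in = Z_0·(Z_L + jZ_0·tanβl)/(Z_0 + jZ_L·tanβl) = 87.1 + j223 Ω
Γ_s = (Z_in − Z_s)/(Z_in + Z_s) = (37.1 + j223)/(137 + j223), |Γ_s| = 0.863

|Γ| ≈ 0.863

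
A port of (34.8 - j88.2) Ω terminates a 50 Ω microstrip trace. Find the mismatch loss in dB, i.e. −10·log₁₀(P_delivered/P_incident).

Γ = (-15.2 − j88.2)/(84.8 − j88.2), |Γ| = 0.731
|Γ|² = 0.535, so P_del/P_inc = 1 − |Γ|² = 0.465
ML = −10·log₁₀(1 − |Γ|²)

mismatch loss ≈ 3.33 dB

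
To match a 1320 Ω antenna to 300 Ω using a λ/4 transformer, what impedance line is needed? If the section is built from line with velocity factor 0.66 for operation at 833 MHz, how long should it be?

Z_qwt ≈ 629 Ω; length ≈ 5.94 cm

Z_qwt = √(Z_0·R_L) = √(300 × 1320) = √396000
λ = 0.66·c/f = 0.238 m, so l = λ/4 = 0.0594 m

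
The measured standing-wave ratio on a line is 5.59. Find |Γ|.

|Γ| = (S − 1)/(S + 1) = (5.59 − 1)/(5.59 + 1) = 4.59/6.59

|Γ| ≈ 0.697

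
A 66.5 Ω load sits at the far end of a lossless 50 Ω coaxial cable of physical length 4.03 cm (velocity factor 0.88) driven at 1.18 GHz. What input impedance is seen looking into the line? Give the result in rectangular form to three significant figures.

Z_in ≈ 40.8 − j9.07 Ω

λ = v/f = 0.88·c / 1.18 GHz = 0.224 m
βl = 2π·l/λ = 2π × 0.18 = 64.8°
tan(βl) = tan(64.8°) = 2.13
Z_in = Z_0·(Z_L + jZ_0·tanβl)/(Z_0 + jZ_L·tanβl)
     = 50·(66.5 + j106)/(50 + j142)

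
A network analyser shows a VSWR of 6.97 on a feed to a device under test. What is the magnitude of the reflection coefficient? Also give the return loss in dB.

|Γ| = (S − 1)/(S + 1) = (6.97 − 1)/(6.97 + 1) = 5.97/7.97
RL = −20·log₁₀|Γ| = −20·log₁₀(0.749)

|Γ| ≈ 0.749; return loss ≈ 2.51 dB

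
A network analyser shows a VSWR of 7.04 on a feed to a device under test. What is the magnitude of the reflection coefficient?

|Γ| ≈ 0.751

|Γ| = (S − 1)/(S + 1) = (7.04 − 1)/(7.04 + 1) = 6.04/8.04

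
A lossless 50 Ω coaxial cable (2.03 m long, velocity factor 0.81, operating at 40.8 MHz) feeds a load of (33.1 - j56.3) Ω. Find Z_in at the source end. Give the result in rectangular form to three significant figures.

λ = v/f = 0.81·c / 40.8 MHz = 5.96 m
βl = 2π·l/λ = 2π × 0.341 = 123°
tan(βl) = tan(123°) = -1.56
Z_in = Z_0·(Z_L + jZ_0·tanβl)/(Z_0 + jZ_L·tanβl)
     = 50·(33.1 − j134)/(-37.7 − j51.6)

Z_in ≈ 69.5 + j82.9 Ω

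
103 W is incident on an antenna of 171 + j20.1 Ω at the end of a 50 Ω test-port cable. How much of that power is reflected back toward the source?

P_reflected ≈ 31.5 W

|Γ| = |(121 + j20.1)/(221 + j20.1)| = 0.553
|Γ|² = 0.306
P_refl = |Γ|²·P_inc = 31.5 W, P_del = (1 − |Γ|²)·P_inc = 71.5 W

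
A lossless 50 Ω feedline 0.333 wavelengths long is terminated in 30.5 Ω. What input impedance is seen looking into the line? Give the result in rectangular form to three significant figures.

βl = 2π × 0.333 = 120°
tan(βl) = tan(120°) = -1.74
Z_in = Z_0·(Z_L + jZ_0·tanβl)/(Z_0 + jZ_L·tanβl)
     = 50·(30.5 − j87)/(50 − j53.1)

Z_in ≈ 57.8 − j25.7 Ω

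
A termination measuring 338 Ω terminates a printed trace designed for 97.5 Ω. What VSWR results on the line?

Γ = (338 − 97.5)/(338 + 97.5) = 0.552
VSWR = (1 + 0.552)/(1 − 0.552)

VSWR ≈ 3.47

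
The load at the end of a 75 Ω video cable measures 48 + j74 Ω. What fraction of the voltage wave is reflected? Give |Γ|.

|Γ| ≈ 0.549

Γ = (Z_L − Z_0)/(Z_L + Z_0) = (-27 + j74)/(123 + j74)
|Γ| = 78.8/144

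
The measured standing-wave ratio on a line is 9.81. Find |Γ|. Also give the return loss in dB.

|Γ| = (S − 1)/(S + 1) = (9.81 − 1)/(9.81 + 1) = 8.81/10.8
RL = −20·log₁₀|Γ| = −20·log₁₀(0.815)

|Γ| ≈ 0.815; return loss ≈ 1.78 dB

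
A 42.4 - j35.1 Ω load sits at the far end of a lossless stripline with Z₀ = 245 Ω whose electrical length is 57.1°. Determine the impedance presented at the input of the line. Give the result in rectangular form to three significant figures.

tan(βl) = tan(57.1°) = 1.55
Z_in = Z_0·(Z_L + jZ_0·tanβl)/(Z_0 + jZ_L·tanβl)
     = 245·(42.4 + j344)/(299 + j65.5)

Z_in ≈ 91.9 + j261 Ω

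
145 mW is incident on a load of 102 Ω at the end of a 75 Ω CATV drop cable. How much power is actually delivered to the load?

Γ = (102 − 75)/(102 + 75) = 0.153
|Γ|² = 0.0233
P_refl = |Γ|²·P_inc = 3.37 mW, P_del = (1 − |Γ|²)·P_inc = 142 mW

P_delivered ≈ 142 mW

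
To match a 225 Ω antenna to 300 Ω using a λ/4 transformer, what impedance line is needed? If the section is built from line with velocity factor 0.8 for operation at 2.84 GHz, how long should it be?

Z_qwt ≈ 260 Ω; length ≈ 2.11 cm

Z_qwt = √(Z_0·R_L) = √(300 × 225) = √67500
λ = 0.8·c/f = 0.0845 m, so l = λ/4 = 0.0211 m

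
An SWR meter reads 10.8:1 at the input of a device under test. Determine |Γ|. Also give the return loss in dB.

|Γ| = (S − 1)/(S + 1) = (10.8 − 1)/(10.8 + 1) = 9.8/11.8
RL = −20·log₁₀|Γ| = −20·log₁₀(0.831)

|Γ| ≈ 0.831; return loss ≈ 1.61 dB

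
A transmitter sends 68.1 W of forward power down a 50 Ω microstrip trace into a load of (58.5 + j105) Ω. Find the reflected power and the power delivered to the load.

|Γ| = |(8.5 + j105)/(108.5 + j105)| = 0.698
|Γ|² = 0.487
P_refl = |Γ|²·P_inc = 33.1 W, P_del = (1 − |Γ|²)·P_inc = 35 W

P_reflected ≈ 33.1 W; P_delivered ≈ 35 W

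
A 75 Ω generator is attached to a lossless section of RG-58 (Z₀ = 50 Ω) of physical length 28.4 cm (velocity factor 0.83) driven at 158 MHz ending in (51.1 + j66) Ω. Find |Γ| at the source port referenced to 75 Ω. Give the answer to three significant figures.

λ = v/f = 0.83·c / 158 MHz = 1.58 m
βl = 2π·l/λ = 2π × 0.18 = 64.9°
tan(βl) = 2.13
Z_in = Z_0·(Z_L + jZ_0·tanβl)/(Z_0 + jZ_L·tanβl) = 35.2 − j52.8 Ω
Γ_s = (Z_in − Z_s)/(Z_in + Z_s) = (-39.8 − j52.8)/(110 − j52.8), |Γ_s| = 0.541

|Γ| ≈ 0.541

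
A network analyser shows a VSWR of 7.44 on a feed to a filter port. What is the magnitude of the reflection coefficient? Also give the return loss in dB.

|Γ| = (S − 1)/(S + 1) = (7.44 − 1)/(7.44 + 1) = 6.44/8.44
RL = −20·log₁₀|Γ| = −20·log₁₀(0.763)

|Γ| ≈ 0.763; return loss ≈ 2.35 dB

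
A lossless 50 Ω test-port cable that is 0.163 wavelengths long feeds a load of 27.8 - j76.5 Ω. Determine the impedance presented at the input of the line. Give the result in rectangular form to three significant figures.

βl = 2π × 0.163 = 58.7°
tan(βl) = tan(58.7°) = 1.64
Z_in = Z_0·(Z_L + jZ_0·tanβl)/(Z_0 + jZ_L·tanβl)
     = 50·(27.8 + j5.67)/(176 + j45.7)

Z_in ≈ 7.8 − j0.415 Ω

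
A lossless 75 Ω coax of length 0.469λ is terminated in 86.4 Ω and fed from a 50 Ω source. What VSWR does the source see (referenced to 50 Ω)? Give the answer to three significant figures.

βl = 2π × 0.469 = 169°
tan(βl) = -0.197
Z_in = Z_0·(Z_L + jZ_0·tanβl)/(Z_0 + jZ_L·tanβl) = 85.4 + j4.6 Ω
Γ_s = (Z_in − Z_s)/(Z_in + Z_s) = (35.4 + j4.6)/(135 + j4.6), |Γ_s| = 0.263
VSWR = (1 + |Γ_s|)/(1 − |Γ_s|)

VSWR ≈ 1.71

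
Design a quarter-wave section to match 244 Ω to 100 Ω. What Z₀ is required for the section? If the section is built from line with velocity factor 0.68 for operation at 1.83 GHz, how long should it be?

Z_qwt = √(Z_0·R_L) = √(100 × 244) = √24400
λ = 0.68·c/f = 0.111 m, so l = λ/4 = 0.0279 m

Z_qwt ≈ 156 Ω; length ≈ 2.79 cm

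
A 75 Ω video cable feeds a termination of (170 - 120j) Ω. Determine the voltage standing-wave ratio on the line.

Γ = (Z_L − Z_0)/(Z_L + Z_0) = (95 − j120)/(245 − j120)
|Γ| = 153/273 = 0.561
VSWR = (1 + |Γ|)/(1 − |Γ|) = 1.56/0.439

VSWR ≈ 3.56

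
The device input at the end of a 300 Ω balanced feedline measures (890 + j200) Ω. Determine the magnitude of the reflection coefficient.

Γ = (Z_L − Z_0)/(Z_L + Z_0) = (590 + j200)/(1190 + j200)
|Γ| = 623/1210

|Γ| ≈ 0.516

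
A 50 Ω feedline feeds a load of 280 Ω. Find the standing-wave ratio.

Γ = (280 − 50)/(280 + 50) = 0.697
VSWR = (1 + 0.697)/(1 − 0.697)

VSWR ≈ 5.6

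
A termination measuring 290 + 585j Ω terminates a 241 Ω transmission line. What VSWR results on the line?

Γ = (Z_L − Z_0)/(Z_L + Z_0) = (49 + j585)/(531 + j585)
|Γ| = 587/790 = 0.743
VSWR = (1 + |Γ|)/(1 − |Γ|) = 1.74/0.257

VSWR ≈ 6.78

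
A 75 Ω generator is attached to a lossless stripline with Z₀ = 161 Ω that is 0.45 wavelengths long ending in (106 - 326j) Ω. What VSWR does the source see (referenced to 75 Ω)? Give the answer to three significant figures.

βl = 2π × 0.45 = 162°
tan(βl) = -0.325
Z_in = Z_0·(Z_L + jZ_0·tanβl)/(Z_0 + jZ_L·tanβl) = 720 − j656 Ω
Γ_s = (Z_in − Z_s)/(Z_in + Z_s) = (645 − j656)/(795 − j656), |Γ_s| = 0.893
VSWR = (1 + |Γ_s|)/(1 − |Γ_s|)

VSWR ≈ 17.6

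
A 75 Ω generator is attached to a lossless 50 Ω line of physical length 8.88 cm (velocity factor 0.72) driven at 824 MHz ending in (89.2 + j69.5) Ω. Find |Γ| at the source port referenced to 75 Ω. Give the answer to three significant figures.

|Γ| ≈ 0.636

λ = v/f = 0.72·c / 824 MHz = 0.262 m
βl = 2π·l/λ = 2π × 0.339 = 122°
tan(βl) = -1.6
Z_in = Z_0·(Z_L + jZ_0·tanβl)/(Z_0 + jZ_L·tanβl) = 17.1 + j11.9 Ω
Γ_s = (Z_in − Z_s)/(Z_in + Z_s) = (-57.9 + j11.9)/(92.1 + j11.9), |Γ_s| = 0.636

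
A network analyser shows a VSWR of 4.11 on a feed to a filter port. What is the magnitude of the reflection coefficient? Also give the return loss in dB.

|Γ| ≈ 0.609; return loss ≈ 4.31 dB

|Γ| = (S − 1)/(S + 1) = (4.11 − 1)/(4.11 + 1) = 3.11/5.11
RL = −20·log₁₀|Γ| = −20·log₁₀(0.609)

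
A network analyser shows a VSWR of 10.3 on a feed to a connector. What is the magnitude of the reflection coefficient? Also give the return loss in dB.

|Γ| = (S − 1)/(S + 1) = (10.3 − 1)/(10.3 + 1) = 9.3/11.3
RL = −20·log₁₀|Γ| = −20·log₁₀(0.823)

|Γ| ≈ 0.823; return loss ≈ 1.69 dB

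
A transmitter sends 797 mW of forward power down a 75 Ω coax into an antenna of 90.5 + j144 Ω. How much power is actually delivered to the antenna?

|Γ| = |(15.5 + j144)/(165.5 + j144)| = 0.66
|Γ|² = 0.436
P_refl = |Γ|²·P_inc = 347 mW, P_del = (1 − |Γ|²)·P_inc = 450 mW

P_delivered ≈ 450 mW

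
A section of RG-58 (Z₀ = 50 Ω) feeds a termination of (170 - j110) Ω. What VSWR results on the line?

Γ = (Z_L − Z_0)/(Z_L + Z_0) = (120 − j110)/(220 − j110)
|Γ| = 163/246 = 0.662
VSWR = (1 + |Γ|)/(1 − |Γ|) = 1.66/0.338

VSWR ≈ 4.91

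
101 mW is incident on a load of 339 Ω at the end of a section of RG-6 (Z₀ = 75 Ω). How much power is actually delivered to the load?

Γ = (339 − 75)/(339 + 75) = 0.638
|Γ|² = 0.407
P_refl = |Γ|²·P_inc = 41.1 mW, P_del = (1 − |Γ|²)·P_inc = 59.9 mW

P_delivered ≈ 59.9 mW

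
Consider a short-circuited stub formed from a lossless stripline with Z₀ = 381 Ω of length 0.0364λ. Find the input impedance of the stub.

Z_in ≈ +j88.7 Ω

βl = 2π × 0.0364 = 13.1°
tan(βl) = 0.233
For a short-circuited stub, Z_in = jZ_0·tan(βl)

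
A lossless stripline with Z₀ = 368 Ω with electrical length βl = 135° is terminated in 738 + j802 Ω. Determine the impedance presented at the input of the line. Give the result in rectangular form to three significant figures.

tan(βl) = tan(135°) = -1
Z_in = Z_0·(Z_L + jZ_0·tanβl)/(Z_0 + jZ_L·tanβl)
     = 368·(738 + j434)/(1170 − j738)

Z_in ≈ 104 + j202 Ω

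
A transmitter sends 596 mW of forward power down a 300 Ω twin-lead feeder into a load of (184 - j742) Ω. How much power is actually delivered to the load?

|Γ| = |(-116 − j742)/(484 − j742)| = 0.848
|Γ|² = 0.719
P_refl = |Γ|²·P_inc = 428 mW, P_del = (1 − |Γ|²)·P_inc = 168 mW

P_delivered ≈ 168 mW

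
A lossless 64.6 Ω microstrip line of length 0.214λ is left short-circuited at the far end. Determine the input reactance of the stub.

X_in ≈ 281 Ω (inductive)

βl = 2π × 0.214 = 77°
tan(βl) = 4.35
For a short-circuited stub, Z_in = jZ_0·tan(βl)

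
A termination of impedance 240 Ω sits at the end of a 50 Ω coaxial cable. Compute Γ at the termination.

Γ = (Z_L − Z_0)/(Z_L + Z_0) = (240 − 50)/(240 + 50) = 190/290

Γ = 0.655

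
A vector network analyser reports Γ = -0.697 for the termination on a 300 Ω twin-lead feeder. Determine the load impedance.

Z_L ≈ 53.6 Ω

Z_L = Z_0·(1 + Γ)/(1 − Γ) = 300·(0.303)/(1.7)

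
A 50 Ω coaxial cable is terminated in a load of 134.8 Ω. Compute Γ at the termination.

Γ = 0.459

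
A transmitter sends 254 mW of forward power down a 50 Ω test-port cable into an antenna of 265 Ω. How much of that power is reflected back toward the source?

P_reflected ≈ 118 mW

Γ = (265 − 50)/(265 + 50) = 0.683
|Γ|² = 0.466
P_refl = |Γ|²·P_inc = 118 mW, P_del = (1 − |Γ|²)·P_inc = 136 mW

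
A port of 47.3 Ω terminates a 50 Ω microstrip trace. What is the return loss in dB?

Γ = (47.3 − 50)/(47.3 + 50) = -0.0277
RL = −20·log₁₀|Γ| = −20·log₁₀(0.0277)

RL ≈ 31.1 dB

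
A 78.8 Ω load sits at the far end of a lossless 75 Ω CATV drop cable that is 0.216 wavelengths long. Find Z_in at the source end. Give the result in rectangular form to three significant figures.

βl = 2π × 0.216 = 77.8°
tan(βl) = tan(77.8°) = 4.61
Z_in = Z_0·(Z_L + jZ_0·tanβl)/(Z_0 + jZ_L·tanβl)
     = 75·(78.8 + j346)/(75 + j363)

Z_in ≈ 71.7 − j1.47 Ω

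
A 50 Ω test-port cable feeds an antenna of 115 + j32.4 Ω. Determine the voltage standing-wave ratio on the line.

VSWR ≈ 2.52

Γ = (Z_L − Z_0)/(Z_L + Z_0) = (65 + j32.4)/(165 + j32.4)
|Γ| = 72.6/168 = 0.432
VSWR = (1 + |Γ|)/(1 − |Γ|) = 1.43/0.568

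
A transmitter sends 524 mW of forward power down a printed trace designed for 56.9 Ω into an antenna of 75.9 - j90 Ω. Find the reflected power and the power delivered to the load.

P_reflected ≈ 172 mW; P_delivered ≈ 352 mW

|Γ| = |(19 − j90)/(132.8 − j90)| = 0.573
|Γ|² = 0.329
P_refl = |Γ|²·P_inc = 172 mW, P_del = (1 − |Γ|²)·P_inc = 352 mW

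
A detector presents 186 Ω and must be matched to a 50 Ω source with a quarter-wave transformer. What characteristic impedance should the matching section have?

Z_qwt = √(Z_0·R_L) = √(50 × 186) = √9300

Z_qwt ≈ 96.4 Ω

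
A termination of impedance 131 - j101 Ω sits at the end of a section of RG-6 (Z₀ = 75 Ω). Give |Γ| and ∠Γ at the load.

Γ ≈ 0.503 ∠ -34.9°

Γ = (Z_L − Z_0)/(Z_L + Z_0) = (56 − j101)/(206 − j101)
|Γ| = 115/229 = 0.503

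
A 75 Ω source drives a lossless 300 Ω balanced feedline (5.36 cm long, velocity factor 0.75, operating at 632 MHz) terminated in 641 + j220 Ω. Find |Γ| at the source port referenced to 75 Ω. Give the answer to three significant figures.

λ = v/f = 0.75·c / 632 MHz = 0.356 m
βl = 2π·l/λ = 2π × 0.151 = 54.2°
tan(βl) = 1.39
Z_in = Z_0·(Z_L + jZ_0·tanβl)/(Z_0 + jZ_L·tanβl) = 213 − j218 Ω
Γ_s = (Z_in − Z_s)/(Z_in + Z_s) = (138 − j218)/(288 − j218), |Γ_s| = 0.714

|Γ| ≈ 0.714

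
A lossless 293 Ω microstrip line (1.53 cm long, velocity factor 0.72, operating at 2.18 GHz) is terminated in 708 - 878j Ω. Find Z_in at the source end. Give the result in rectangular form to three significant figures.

λ = v/f = 0.72·c / 2.18 GHz = 0.0991 m
βl = 2π·l/λ = 2π × 0.154 = 55.6°
tan(βl) = tan(55.6°) = 1.46
Z_in = Z_0·(Z_L + jZ_0·tanβl)/(Z_0 + jZ_L·tanβl)
     = 293·(708 − j450)/(1570 + j1030)

Z_in ≈ 53.6 − j119 Ω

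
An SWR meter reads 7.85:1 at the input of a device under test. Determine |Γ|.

|Γ| ≈ 0.774

|Γ| = (S − 1)/(S + 1) = (7.85 − 1)/(7.85 + 1) = 6.85/8.85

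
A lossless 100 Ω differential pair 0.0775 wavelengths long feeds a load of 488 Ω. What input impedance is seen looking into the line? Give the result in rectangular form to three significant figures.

βl = 2π × 0.0775 = 27.9°
tan(βl) = tan(27.9°) = 0.529
Z_in = Z_0·(Z_L + jZ_0·tanβl)/(Z_0 + jZ_L·tanβl)
     = 100·(488 + j52.9)/(100 + j258)

Z_in ≈ 81.4 − j157 Ω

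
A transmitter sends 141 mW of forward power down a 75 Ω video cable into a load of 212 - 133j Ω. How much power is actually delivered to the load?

P_delivered ≈ 89.6 mW

|Γ| = |(137 − j133)/(287 − j133)| = 0.604
|Γ|² = 0.364
P_refl = |Γ|²·P_inc = 51.4 mW, P_del = (1 − |Γ|²)·P_inc = 89.6 mW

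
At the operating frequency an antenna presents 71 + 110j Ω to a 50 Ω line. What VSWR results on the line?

Γ = (Z_L − Z_0)/(Z_L + Z_0) = (21 + j110)/(121 + j110)
|Γ| = 112/164 = 0.685
VSWR = (1 + |Γ|)/(1 − |Γ|) = 1.68/0.315

VSWR ≈ 5.35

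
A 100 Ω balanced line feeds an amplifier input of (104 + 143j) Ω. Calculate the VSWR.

Γ = (Z_L − Z_0)/(Z_L + Z_0) = (4 + j143)/(204 + j143)
|Γ| = 143/249 = 0.574
VSWR = (1 + |Γ|)/(1 − |Γ|) = 1.57/0.426

VSWR ≈ 3.7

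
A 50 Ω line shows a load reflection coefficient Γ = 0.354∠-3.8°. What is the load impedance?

Z_L ≈ 104 − j5.6 Ω

Z_L = Z_0·(1 + Γ)/(1 − Γ) = 50·(1.35 − j0.0235)/(0.647 + j0.0235)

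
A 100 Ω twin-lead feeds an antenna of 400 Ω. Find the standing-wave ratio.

For a purely resistive load, VSWR = R_L/Z_0 or Z_0/R_L (whichever > 1) = 400/100

VSWR ≈ 4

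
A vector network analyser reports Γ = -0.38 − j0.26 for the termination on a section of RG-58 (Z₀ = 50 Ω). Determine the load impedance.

Z_L = Z_0·(1 + Γ)/(1 − Γ) = 50·(0.62 − j0.26)/(1.38 + j0.26)

Z_L ≈ 20 − j13.2 Ω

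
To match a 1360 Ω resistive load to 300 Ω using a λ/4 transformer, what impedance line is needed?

Z_qwt ≈ 639 Ω

Z_qwt = √(Z_0·R_L) = √(300 × 1360) = √408000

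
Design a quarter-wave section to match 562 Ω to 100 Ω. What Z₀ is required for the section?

Z_qwt ≈ 237 Ω

Z_qwt = √(Z_0·R_L) = √(100 × 562) = √56200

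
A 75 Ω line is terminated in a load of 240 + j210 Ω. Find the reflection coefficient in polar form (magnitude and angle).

Γ = (Z_L − Z_0)/(Z_L + Z_0) = (165 + j210)/(315 + j210)
|Γ| = 267/379 = 0.705

Γ ≈ 0.705 ∠ 18.2°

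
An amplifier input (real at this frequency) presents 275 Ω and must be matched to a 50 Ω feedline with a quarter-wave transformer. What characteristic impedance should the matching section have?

Z_qwt = √(Z_0·R_L) = √(50 × 275) = √13750

Z_qwt ≈ 117 Ω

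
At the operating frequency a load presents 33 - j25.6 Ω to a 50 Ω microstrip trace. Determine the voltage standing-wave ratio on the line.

VSWR ≈ 2.1

Γ = (Z_L − Z_0)/(Z_L + Z_0) = (-17 − j25.6)/(83 − j25.6)
|Γ| = 30.7/86.9 = 0.354
VSWR = (1 + |Γ|)/(1 − |Γ|) = 1.35/0.646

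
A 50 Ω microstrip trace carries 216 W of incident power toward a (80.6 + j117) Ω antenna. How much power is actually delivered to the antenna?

|Γ| = |(30.6 + j117)/(130.6 + j117)| = 0.69
|Γ|² = 0.476
P_refl = |Γ|²·P_inc = 103 W, P_del = (1 − |Γ|²)·P_inc = 113 W

P_delivered ≈ 113 W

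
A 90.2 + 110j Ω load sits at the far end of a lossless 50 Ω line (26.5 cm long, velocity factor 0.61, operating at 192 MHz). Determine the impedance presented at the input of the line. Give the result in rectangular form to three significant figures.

λ = v/f = 0.61·c / 192 MHz = 0.953 m
βl = 2π·l/λ = 2π × 0.278 = 100°
tan(βl) = tan(100°) = -5.62
Z_in = Z_0·(Z_L + jZ_0·tanβl)/(Z_0 + jZ_L·tanβl)
     = 50·(90.2 − j171)/(668 − j507)

Z_in ≈ 10.4 − j4.87 Ω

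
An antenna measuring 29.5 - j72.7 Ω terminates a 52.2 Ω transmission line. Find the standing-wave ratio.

Γ = (Z_L − Z_0)/(Z_L + Z_0) = (-22.7 − j72.7)/(81.7 − j72.7)
|Γ| = 76.2/109 = 0.696
VSWR = (1 + |Γ|)/(1 − |Γ|) = 1.7/0.304

VSWR ≈ 5.59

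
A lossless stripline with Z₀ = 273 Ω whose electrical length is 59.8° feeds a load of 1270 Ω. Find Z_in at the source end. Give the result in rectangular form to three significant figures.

Z_in ≈ 77.4 − j149 Ω

tan(βl) = tan(59.8°) = 1.72
Z_in = Z_0·(Z_L + jZ_0·tanβl)/(Z_0 + jZ_L·tanβl)
     = 273·(1270 + j469)/(273 + j2180)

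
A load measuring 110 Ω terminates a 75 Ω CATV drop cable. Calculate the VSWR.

For a purely resistive load, VSWR = R_L/Z_0 or Z_0/R_L (whichever > 1) = 110/75

VSWR ≈ 1.47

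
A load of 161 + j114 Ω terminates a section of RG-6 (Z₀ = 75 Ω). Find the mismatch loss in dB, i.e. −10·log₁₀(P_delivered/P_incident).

mismatch loss ≈ 1.53 dB

Γ = (86 + j114)/(236 + j114), |Γ| = 0.545
|Γ|² = 0.297, so P_del/P_inc = 1 − |Γ|² = 0.703
ML = −10·log₁₀(1 − |Γ|²)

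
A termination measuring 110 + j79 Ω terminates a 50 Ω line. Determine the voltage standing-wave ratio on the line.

VSWR ≈ 3.5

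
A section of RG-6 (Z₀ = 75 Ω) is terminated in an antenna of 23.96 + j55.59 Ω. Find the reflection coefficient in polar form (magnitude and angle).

Γ = (Z_L − Z_0)/(Z_L + Z_0) = (-51.04 + j55.59)/(98.96 + j55.59)
|Γ| = 75.5/114 = 0.665

Γ ≈ 0.665 ∠ 103°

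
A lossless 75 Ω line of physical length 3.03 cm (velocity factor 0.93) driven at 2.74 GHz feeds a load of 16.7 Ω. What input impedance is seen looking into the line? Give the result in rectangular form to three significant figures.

λ = v/f = 0.93·c / 2.74 GHz = 0.102 m
βl = 2π·l/λ = 2π × 0.298 = 107°
tan(βl) = tan(107°) = -3.25
Z_in = Z_0·(Z_L + jZ_0·tanβl)/(Z_0 + jZ_L·tanβl)
     = 75·(16.7 − j243)/(75 − j54.2)

Z_in ≈ 127 − j152 Ω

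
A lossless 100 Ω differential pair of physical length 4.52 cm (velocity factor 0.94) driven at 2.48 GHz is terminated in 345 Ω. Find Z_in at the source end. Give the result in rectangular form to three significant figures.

Z_in ≈ 70 + j106 Ω

λ = v/f = 0.94·c / 2.48 GHz = 0.114 m
βl = 2π·l/λ = 2π × 0.398 = 143°
tan(βl) = tan(143°) = -0.751
Z_in = Z_0·(Z_L + jZ_0·tanβl)/(Z_0 + jZ_L·tanβl)
     = 100·(345 − j75.1)/(100 − j259)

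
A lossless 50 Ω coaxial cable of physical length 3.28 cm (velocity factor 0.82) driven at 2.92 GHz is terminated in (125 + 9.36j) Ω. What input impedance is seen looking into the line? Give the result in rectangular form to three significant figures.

λ = v/f = 0.82·c / 2.92 GHz = 0.0842 m
βl = 2π·l/λ = 2π × 0.389 = 140°
tan(βl) = tan(140°) = -0.834
Z_in = Z_0·(Z_L + jZ_0·tanβl)/(Z_0 + jZ_L·tanβl)
     = 50·(125 − j32.4)/(57.8 − j104)

Z_in ≈ 37.3 + j39.3 Ω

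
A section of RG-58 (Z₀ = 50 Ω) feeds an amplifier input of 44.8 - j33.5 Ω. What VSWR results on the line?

Γ = (Z_L − Z_0)/(Z_L + Z_0) = (-5.2 − j33.5)/(94.8 − j33.5)
|Γ| = 33.9/101 = 0.337
VSWR = (1 + |Γ|)/(1 − |Γ|) = 1.34/0.663

VSWR ≈ 2.02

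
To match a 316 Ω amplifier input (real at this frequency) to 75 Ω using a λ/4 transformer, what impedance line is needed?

Z_qwt ≈ 154 Ω

Z_qwt = √(Z_0·R_L) = √(75 × 316) = √23700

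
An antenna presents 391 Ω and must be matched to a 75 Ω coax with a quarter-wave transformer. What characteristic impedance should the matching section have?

Z_qwt = √(Z_0·R_L) = √(75 × 391) = √29320

Z_qwt ≈ 171 Ω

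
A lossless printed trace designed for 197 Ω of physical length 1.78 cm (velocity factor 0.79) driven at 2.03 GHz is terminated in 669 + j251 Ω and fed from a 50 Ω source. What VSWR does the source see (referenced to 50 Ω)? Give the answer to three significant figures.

λ = v/f = 0.79·c / 2.03 GHz = 0.117 m
βl = 2π·l/λ = 2π × 0.152 = 54.9°
tan(βl) = 1.42
Z_in = Z_0·(Z_L + jZ_0·tanβl)/(Z_0 + jZ_L·tanβl) = 84.3 − j153 Ω
Γ_s = (Z_in − Z_s)/(Z_in + Z_s) = (34.3 − j153)/(134 − j153), |Γ_s| = 0.77
VSWR = (1 + |Γ_s|)/(1 − |Γ_s|)

VSWR ≈ 7.68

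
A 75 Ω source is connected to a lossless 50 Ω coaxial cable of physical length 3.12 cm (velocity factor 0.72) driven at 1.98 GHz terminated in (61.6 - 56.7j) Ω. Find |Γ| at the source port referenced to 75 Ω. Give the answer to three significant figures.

|Γ| ≈ 0.529

λ = v/f = 0.72·c / 1.98 GHz = 0.109 m
βl = 2π·l/λ = 2π × 0.286 = 103°
tan(βl) = -4.35
Z_in = Z_0·(Z_L + jZ_0·tanβl)/(Z_0 + jZ_L·tanβl) = 27.8 + j31.9 Ω
Γ_s = (Z_in − Z_s)/(Z_in + Z_s) = (-47.2 + j31.9)/(103 + j31.9), |Γ_s| = 0.529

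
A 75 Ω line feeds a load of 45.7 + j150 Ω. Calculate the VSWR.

Γ = (Z_L − Z_0)/(Z_L + Z_0) = (-29.3 + j150)/(120.7 + j150)
|Γ| = 153/193 = 0.794
VSWR = (1 + |Γ|)/(1 − |Γ|) = 1.79/0.206

VSWR ≈ 8.7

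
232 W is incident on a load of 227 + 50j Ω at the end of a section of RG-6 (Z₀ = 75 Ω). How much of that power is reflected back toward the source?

|Γ| = |(152 + j50)/(302 + j50)| = 0.523
|Γ|² = 0.273
P_refl = |Γ|²·P_inc = 63.4 W, P_del = (1 − |Γ|²)·P_inc = 169 W

P_reflected ≈ 63.4 W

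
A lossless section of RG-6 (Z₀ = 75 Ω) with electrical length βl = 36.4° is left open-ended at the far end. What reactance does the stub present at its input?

tan(βl) = 0.737
For an open-ended stub, Z_in = −jZ_0·cot(βl) = −jZ_0/tan(βl)

X_in ≈ -102 Ω (capacitive)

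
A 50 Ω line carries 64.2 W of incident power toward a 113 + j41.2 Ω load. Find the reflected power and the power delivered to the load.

|Γ| = |(63 + j41.2)/(163 + j41.2)| = 0.448
|Γ|² = 0.2
P_refl = |Γ|²·P_inc = 12.9 W, P_del = (1 − |Γ|²)·P_inc = 51.3 W

P_reflected ≈ 12.9 W; P_delivered ≈ 51.3 W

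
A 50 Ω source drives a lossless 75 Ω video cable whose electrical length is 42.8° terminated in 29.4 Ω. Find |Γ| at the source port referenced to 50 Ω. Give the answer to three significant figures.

|Γ| ≈ 0.468

tan(βl) = 0.926
Z_in = Z_0·(Z_L + jZ_0·tanβl)/(Z_0 + jZ_L·tanβl) = 48.3 + j51.9 Ω
Γ_s = (Z_in − Z_s)/(Z_in + Z_s) = (-1.75 + j51.9)/(98.3 + j51.9), |Γ_s| = 0.468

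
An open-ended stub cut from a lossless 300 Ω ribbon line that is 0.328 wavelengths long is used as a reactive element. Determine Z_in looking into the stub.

βl = 2π × 0.328 = 118°
tan(βl) = -1.87
For an open-ended stub, Z_in = −jZ_0·cot(βl) = −jZ_0/tan(βl)

Z_in ≈ +j160 Ω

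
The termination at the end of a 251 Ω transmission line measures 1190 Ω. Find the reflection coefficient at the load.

Γ = 0.652

Γ = (Z_L − Z_0)/(Z_L + Z_0) = (1190 − 251)/(1190 + 251) = 939/1441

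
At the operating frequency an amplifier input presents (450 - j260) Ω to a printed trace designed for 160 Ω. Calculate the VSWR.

VSWR ≈ 3.85

Γ = (Z_L − Z_0)/(Z_L + Z_0) = (290 − j260)/(610 − j260)
|Γ| = 389/663 = 0.587
VSWR = (1 + |Γ|)/(1 − |Γ|) = 1.59/0.413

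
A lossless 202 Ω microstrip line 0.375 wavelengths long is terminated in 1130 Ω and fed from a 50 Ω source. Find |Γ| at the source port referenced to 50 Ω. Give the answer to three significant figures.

βl = 2π × 0.375 = 135°
tan(βl) = -1
Z_in = Z_0·(Z_L + jZ_0·tanβl)/(Z_0 + jZ_L·tanβl) = 70 + j189 Ω
Γ_s = (Z_in − Z_s)/(Z_in + Z_s) = (20 + j189)/(120 + j189), |Γ_s| = 0.85

|Γ| ≈ 0.85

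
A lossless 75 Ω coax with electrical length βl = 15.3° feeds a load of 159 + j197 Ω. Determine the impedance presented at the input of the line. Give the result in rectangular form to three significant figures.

Z_in ≈ 411 − j74.6 Ω

tan(βl) = tan(15.3°) = 0.274
Z_in = Z_0·(Z_L + jZ_0·tanβl)/(Z_0 + jZ_L·tanβl)
     = 75·(159 + j218)/(21.1 + j43.5)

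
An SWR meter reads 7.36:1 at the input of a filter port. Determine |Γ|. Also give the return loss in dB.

|Γ| = (S − 1)/(S + 1) = (7.36 − 1)/(7.36 + 1) = 6.36/8.36
RL = −20·log₁₀|Γ| = −20·log₁₀(0.761)

|Γ| ≈ 0.761; return loss ≈ 2.37 dB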